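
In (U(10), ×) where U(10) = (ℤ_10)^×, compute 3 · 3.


Operation: multiplication mod 10
3 · 3 = (a × b) mod 10 with a = 3, b = 3

3 · 3 = 9


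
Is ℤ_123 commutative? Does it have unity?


ℤ_123 is a commutative ring with unity 1; 123 = 3×41 is composite, so 3·41 ≡ 0 gives zero divisors (not an integral domain)
Commutative: Yes
Integral domain: No
Has unity: Yes

ℤ_123: Commutative=Yes, Unity=Yes


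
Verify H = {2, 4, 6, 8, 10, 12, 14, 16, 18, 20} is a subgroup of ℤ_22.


Subgroup test for H = {2, 4, 6, 8, 10, 12, 14, 16, 18, 20} in (ℤ_22, +):
(1) 0 ∈ H? No
(2) Closure: for all a,b ∈ H, (a+b) mod 22 ∈ H? No  [counterexample: 2 + 20 = 0 ∉ H]
(3) Inverses: for all a ∈ H, -a mod 22 ∈ H? Yes

No, H is not a subgroup of ℤ_22


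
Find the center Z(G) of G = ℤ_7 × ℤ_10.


Z(G) = {g ∈ G | gx = xg for all x ∈ G}
Direct product of abelian groups is abelian, so Z(G) = G

Z(ℤ_7 × ℤ_10) = ℤ_7 × ℤ_10


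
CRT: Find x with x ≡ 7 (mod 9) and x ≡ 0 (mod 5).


m₁ = 9, m₂ = 5, gcd = 1, so CRT applies. M = m₁·m₂ = 45
Let M₁ = M/m₁ = 5, M₂ = M/m₂ = 9
Find y₁ ≡ M₁⁻¹ (mod m₁): 5⁻¹ ≡ 2 (mod 9)
Find y₂ ≡ M₂⁻¹ (mod m₂): 9⁻¹ ≡ 4 (mod 5)
x = a₁·M₁·y₁ + a₂·M₂·y₂ = 7·5·2 + 0·9·4 = 70
Reduce mod 45: x ≡ 25
Check: 25 mod 9 = 7 ✓, 25 mod 5 = 0 ✓

x ≡ 25 (mod 45)


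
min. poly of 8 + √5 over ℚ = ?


Let α = 8 + √5. Then α - 8 = √5, so (α - 8)² = 5, giving α² - 16α + 59 = 0. Degree 2 and α ∉ ℚ, so this is the minimal polynomial.

Minimal polynomial: x² - 16x + 59


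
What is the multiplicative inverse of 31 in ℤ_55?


Use the extended Euclidean algorithm to write 1 = 31·s + 55·t; then s mod 55 is the inverse.
Euclidean algorithm:
  31 = 0·55 + 31
  55 = 1·31 + 24
  31 = 1·24 + 7
  24 = 3·7 + 3
  7 = 2·3 + 1
  3 = 3·1 + 0
gcd(31,55) = 1
Back-substitution gives: 31·(16) + 55·(-9) = 1
So 31⁻¹ ≡ 16 ≡ 16 (mod 55)
Check: 31 × 16 = 496 ≡ 1 (mod 55) ✓

31⁻¹ ≡ 16 (mod 55)


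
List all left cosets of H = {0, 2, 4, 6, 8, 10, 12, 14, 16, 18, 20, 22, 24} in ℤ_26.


H = {0, 2, 4, 6, 8, 10, 12, 14, 16, 18, 20, 22, 24}, |H| = 13
Number of cosets = |G|/|H| = 26/13 = 2
0 + H = {0, 2, 4, 6, 8, 10, 12, 14, 16, 18, 20, 22, 24}
1 + H = {1, 3, 5, 7, 9, 11, 13, 15, 17, 19, 21, 23, 25}

Cosets: 0+H={0,2,4,6,8,10,12,14,16,18,20,22,24}; 1+H={1,3,5,7,9,11,13,15,17,19,21,23,25}


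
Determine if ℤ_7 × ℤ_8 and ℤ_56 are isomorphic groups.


Comparing ℤ_7 × ℤ_8 and ℤ_56:
gcd(7,8) = 1, so ℤ_7 × ℤ_8 ≅ ℤ_56 (CRT)

Yes, ℤ_7 × ℤ_8 ≅ ℤ_56


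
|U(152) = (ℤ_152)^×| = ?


U(n) is the group of units mod n; |U(n)| = φ(n)
|U(152)| = φ(152) = 72

|U(152) = (ℤ_152)^×| = 72


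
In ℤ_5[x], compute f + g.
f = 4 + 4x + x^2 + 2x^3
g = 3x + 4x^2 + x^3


Add coefficients mod 5:
x^0: 4 + 0 = 4 (mod 5)
x^1: 4 + 3 = 2 (mod 5)
x^2: 1 + 4 = 0 (mod 5)
x^3: 2 + 1 = 3 (mod 5)
Result: 4 + 2x + 3x^3

f + g = 4 + 2x + 3x^3


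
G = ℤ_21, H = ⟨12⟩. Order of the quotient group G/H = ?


|⟨12⟩| = n / gcd(12, 21) = 21 / 3 = 7
H is normal (ℤ_21 is abelian).
|G/H| = |G| / |H| = 21 / 7 = 3

|G/H| = 3


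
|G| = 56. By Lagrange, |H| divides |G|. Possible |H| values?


Lagrange's theorem: |H| divides |G|
|G| = 56
Divisors of 56: 1, 2, 4, 7, 8, 14, 28, 56

Possible subgroup orders: {1, 2, 4, 7, 8, 14, 28, 56}


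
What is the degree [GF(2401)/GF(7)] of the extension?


GF(2401) = GF(7^4), so the extension degree is 4

[GF(2401)/GF(7)] = 4


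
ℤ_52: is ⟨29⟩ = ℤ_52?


g generates ℤ_n iff gcd(g, n) = 1
gcd(29, 52) = 1
Since gcd = 1, 29 is a generator.

Yes, 29 generates ℤ_52


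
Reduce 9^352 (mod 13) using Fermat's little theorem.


Fermat's little theorem: if p is prime and gcd(a,p)=1, then a^(p-1) ≡ 1 (mod p)
p = 13 is prime, gcd(9,13) = 1
Reduce exponent: 352 mod 12 = 4
So 9^352 ≡ 9^4 (mod 13)
9^4 mod 13 = 9

9^352 ≡ 9 (mod 13)


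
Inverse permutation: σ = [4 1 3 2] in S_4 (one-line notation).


To find σ⁻¹, swap domain and range:
σ(1) = 4 → σ⁻¹(4) = 1
σ(2) = 1 → σ⁻¹(1) = 2
σ(3) = 3 → σ⁻¹(3) = 3
σ(4) = 2 → σ⁻¹(2) = 4

σ⁻¹ = [2 4 3 1]


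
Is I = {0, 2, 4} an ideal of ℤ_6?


Check ideal conditions for I = {0, 2, 4} in ℤ_6:
(1) I is an additive subgroup? Yes
(2) For r ∈ ℤ_6 and a ∈ I: r·a ∈ I? Yes

Yes, I is an ideal of ℤ_6


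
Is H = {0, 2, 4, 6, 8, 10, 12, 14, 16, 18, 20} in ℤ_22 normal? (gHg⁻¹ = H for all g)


H = {0, 2, 4, 6, 8, 10, 12, 14, 16, 18, 20} in ℤ_22
ℤ_22 is abelian; every subgroup of an abelian group is normal

Yes, normal subgroup


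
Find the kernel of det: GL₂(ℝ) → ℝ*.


Kernel = preimage of identity
ker(det) = {A | det(A) = 1} = SL₂(ℝ)

ker(det) = SL₂(ℝ)


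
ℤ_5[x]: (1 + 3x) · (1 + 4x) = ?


Expand and collect like terms; reduce coefficients mod 5:
x^0: 1·1 = 1 ≡ 1 (mod 5)
x^1: 1·4 + 3·1 = 7 ≡ 2 (mod 5)
x^2: 3·4 = 12 ≡ 2 (mod 5)
Result: 1 + 2x + 2x^2

f · g = 1 + 2x + 2x^2


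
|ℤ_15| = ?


ℤ_n has n elements.

|ℤ_15| = 15


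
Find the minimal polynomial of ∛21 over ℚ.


∛21 satisfies x³ - 21 = 0, irreducible over ℚ (no rational root; 21 is not a perfect cube)

Minimal polynomial: x³ - 21


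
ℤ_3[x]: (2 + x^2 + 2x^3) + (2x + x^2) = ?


Add coefficients mod 3:
x^0: 2 + 0 = 2 (mod 3)
x^1: 0 + 2 = 2 (mod 3)
x^2: 1 + 1 = 2 (mod 3)
x^3: 2 + 0 = 2 (mod 3)
Result: 2 + 2x + 2x^2 + 2x^3

f + g = 2 + 2x + 2x^2 + 2x^3


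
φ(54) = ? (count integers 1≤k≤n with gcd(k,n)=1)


Factor n: 54 = 2 × 3^3
φ(n) = n · ∏(1 - 1/p) over distinct primes p | n
φ(54) = 54 · (1 - 1/2) · (1 - 1/3) = 18

φ(54) = 18


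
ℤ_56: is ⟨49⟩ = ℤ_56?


g generates ℤ_n iff gcd(g, n) = 1
gcd(49, 56) = 7
Since gcd = 7 ≠ 1, ⟨49⟩ has order 8 < 56, so 49 is not a generator.

No, 49 does not generate ℤ_56


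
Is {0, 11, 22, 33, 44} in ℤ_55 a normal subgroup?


H = {0, 11, 22, 33, 44} in ℤ_55
ℤ_55 is abelian; every subgroup of an abelian group is normal

Yes, normal subgroup


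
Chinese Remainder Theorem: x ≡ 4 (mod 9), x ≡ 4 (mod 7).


m₁ = 9, m₂ = 7, gcd = 1, so CRT applies. M = m₁·m₂ = 63
Let M₁ = M/m₁ = 7, M₂ = M/m₂ = 9
Find y₁ ≡ M₁⁻¹ (mod m₁): 7⁻¹ ≡ 4 (mod 9)
Find y₂ ≡ M₂⁻¹ (mod m₂): 9⁻¹ ≡ 4 (mod 7)
x = a₁·M₁·y₁ + a₂·M₂·y₂ = 4·7·4 + 4·9·4 = 256
Reduce mod 63: x ≡ 4
Check: 4 mod 9 = 4 ✓, 4 mod 7 = 4 ✓

x ≡ 4 (mod 63)


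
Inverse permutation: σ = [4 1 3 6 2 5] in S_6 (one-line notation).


To find σ⁻¹, swap domain and range:
σ(1) = 4 → σ⁻¹(4) = 1
σ(2) = 1 → σ⁻¹(1) = 2
σ(3) = 3 → σ⁻¹(3) = 3
σ(4) = 6 → σ⁻¹(6) = 4
σ(5) = 2 → σ⁻¹(2) = 5
σ(6) = 5 → σ⁻¹(5) = 6

σ⁻¹ = [2 5 3 1 6 4]


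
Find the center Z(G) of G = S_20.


Z(G) = {g ∈ G | gx = xg for all x ∈ G}
S_n is non-abelian for n ≥ 3; Z(S_20) is trivial

Z(S_20) = {e}


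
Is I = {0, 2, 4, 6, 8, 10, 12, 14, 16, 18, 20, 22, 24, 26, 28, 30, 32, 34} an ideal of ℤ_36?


Check ideal conditions for I = {0, 2, 4, 6, 8, 10, 12, 14, 16, 18, 20, 22, 24, 26, 28, 30, 32, 34} in ℤ_36:
(1) I is an additive subgroup? Yes
(2) For r ∈ ℤ_36 and a ∈ I: r·a ∈ I? Yes

Yes, I is an ideal of ℤ_36


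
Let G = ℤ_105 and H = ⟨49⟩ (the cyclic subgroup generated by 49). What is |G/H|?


|⟨49⟩| = n / gcd(49, 105) = 105 / 7 = 15
H is normal (ℤ_105 is abelian).
|G/H| = |G| / |H| = 105 / 15 = 7

|G/H| = 7


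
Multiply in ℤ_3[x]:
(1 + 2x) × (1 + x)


Expand and collect like terms; reduce coefficients mod 3:
x^0: 1·1 = 1 ≡ 1 (mod 3)
x^1: 1·1 + 2·1 = 3 ≡ 0 (mod 3)
x^2: 2·1 = 2 ≡ 2 (mod 3)
Result: 1 + 2x^2

f · g = 1 + 2x^2


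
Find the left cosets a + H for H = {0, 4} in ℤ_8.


H = {0, 4}, |H| = 2
Number of cosets = |G|/|H| = 8/2 = 4
0 + H = {0, 4}
1 + H = {1, 5}
2 + H = {2, 6}
3 + H = {3, 7}

Cosets: 0+H={0,4}; 1+H={1,5}; 2+H={2,6}; 3+H={3,7}


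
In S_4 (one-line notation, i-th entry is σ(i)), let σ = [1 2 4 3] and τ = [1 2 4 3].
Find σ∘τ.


σ∘τ: apply τ first, then σ
1 →τ 1 →σ 1
2 →τ 2 →σ 2
3 →τ 4 →σ 3
4 →τ 3 →σ 4

σ∘τ = [1 2 3 4]


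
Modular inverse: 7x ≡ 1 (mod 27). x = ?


Use the extended Euclidean algorithm to write 1 = 7·s + 27·t; then s mod 27 is the inverse.
Euclidean algorithm:
  7 = 0·27 + 7
  27 = 3·7 + 6
  7 = 1·6 + 1
  6 = 6·1 + 0
gcd(7,27) = 1
Back-substitution gives: 7·(4) + 27·(-1) = 1
So 7⁻¹ ≡ 4 ≡ 4 (mod 27)
Check: 7 × 4 = 28 ≡ 1 (mod 27) ✓

7⁻¹ ≡ 4 (mod 27)


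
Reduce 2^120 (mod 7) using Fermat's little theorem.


Fermat's little theorem: if p is prime and gcd(a,p)=1, then a^(p-1) ≡ 1 (mod p)
p = 7 is prime, gcd(2,7) = 1
Reduce exponent: 120 mod 6 = 0
So 2^120 ≡ 2^0 (mod 7)
2^0 = 1

2^120 ≡ 1 (mod 7)


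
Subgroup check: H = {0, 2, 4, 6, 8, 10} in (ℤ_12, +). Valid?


Subgroup test for H = {0, 2, 4, 6, 8, 10} in (ℤ_12, +):
(1) 0 ∈ H? Yes
(2) Closure: for all a,b ∈ H, (a+b) mod 12 ∈ H? Yes
(3) Inverses: for all a ∈ H, -a mod 12 ∈ H? Yes

Yes, H is a subgroup of ℤ_12


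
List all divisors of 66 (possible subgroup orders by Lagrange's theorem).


Lagrange's theorem: |H| divides |G|
|G| = 66
Divisors of 66: 1, 2, 3, 6, 11, 22, 33, 66

Possible subgroup orders: {1, 2, 3, 6, 11, 22, 33, 66}


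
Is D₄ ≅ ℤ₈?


Comparing D₄ and ℤ₈:
D₄ is non-abelian, ℤ₈ is abelian

No, D₄ ≇ ℤ₈


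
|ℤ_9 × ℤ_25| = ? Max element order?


|ℤ_9 × ℤ_25| = 9 × 25 = 225
Max element order = lcm(9,25) = 225
Cyclic? Yes (gcd=1)

|ℤ_9×ℤ_25| = 225, max element order = 225


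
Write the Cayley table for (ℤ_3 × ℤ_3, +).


Elements: {(0,0), (0,1), (0,2), (1,0), (1,1), (1,2), (2,0), (2,1), (2,2)}
Operation: componentwise addition mod (3, 3)
Entry (a, b) = ((a₁+b₁) mod 3, (a₂+b₂) mod 3)

Cayley table:
      | (0,0) | (0,1) | (0,2) | (1,0) | (1,1) | (1,2) | (2,0) | (2,1) | (2,2)
(0,0) | (0,0) | (0,1) | (0,2) | (1,0) | (1,1) | (1,2) | (2,0) | (2,1) | (2,2)
(0,1) | (0,1) | (0,2) | (0,0) | (1,1) | (1,2) | (1,0) | (2,1) | (2,2) | (2,0)
(0,2) | (0,2) | (0,0) | (0,1) | (1,2) | (1,0) | (1,1) | (2,2) | (2,0) | (2,1)
(1,0) | (1,0) | (1,1) | (1,2) | (2,0) | (2,1) | (2,2) | (0,0) | (0,1) | (0,2)
(1,1) | (1,1) | (1,2) | (1,0) | (2,1) | (2,2) | (2,0) | (0,1) | (0,2) | (0,0)
(1,2) | (1,2) | (1,0) | (1,1) | (2,2) | (2,0) | (2,1) | (0,2) | (0,0) | (0,1)
(2,0) | (2,0) | (2,1) | (2,2) | (0,0) | (0,1) | (0,2) | (1,0) | (1,1) | (1,2)
(2,1) | (2,1) | (2,2) | (2,0) | (0,1) | (0,2) | (0,0) | (1,1) | (1,2) | (1,0)
(2,2) | (2,2) | (2,0) | (2,1) | (0,2) | (0,0) | (0,1) | (1,2) | (1,0) | (1,1)


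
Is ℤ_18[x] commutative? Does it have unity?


ℤ_18 has zero divisors (2·9 ≡ 0), and these lift to constant zero divisors in ℤ_18[x]; so not an integral domain
Commutative: Yes
Integral domain: No
Has unity: Yes

ℤ_18[x]: Commutative=Yes, Unity=Yes


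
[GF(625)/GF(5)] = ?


GF(625) = GF(5^4), so the extension degree is 4

[GF(625)/GF(5)] = 4


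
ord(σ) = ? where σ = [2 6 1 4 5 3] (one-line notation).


Cycle decomposition: (1 2 6 3)
Cycle lengths: 4
Order = lcm(4) = 4

ord(σ) = 4


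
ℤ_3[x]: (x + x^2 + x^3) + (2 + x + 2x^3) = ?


Add coefficients mod 3:
x^0: 0 + 2 = 2 (mod 3)
x^1: 1 + 1 = 2 (mod 3)
x^2: 1 + 0 = 1 (mod 3)
x^3: 1 + 2 = 0 (mod 3)
Result: 2 + 2x + x^2

f + g = 2 + 2x + x^2


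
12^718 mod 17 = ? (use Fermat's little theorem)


Fermat's little theorem: if p is prime and gcd(a,p)=1, then a^(p-1) ≡ 1 (mod p)
p = 17 is prime, gcd(12,17) = 1
Reduce exponent: 718 mod 16 = 14
So 12^718 ≡ 12^14 (mod 17)
12^14 mod 17 = 15

12^718 ≡ 15 (mod 17)


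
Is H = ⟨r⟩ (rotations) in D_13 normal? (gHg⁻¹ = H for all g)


H = ⟨r⟩ (rotations) in D_13
The rotation subgroup ⟨r⟩ has index 2 in D_13, so it is normal

Yes, normal subgroup


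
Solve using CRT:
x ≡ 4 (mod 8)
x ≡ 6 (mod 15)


m₁ = 8, m₂ = 15, gcd = 1, so CRT applies. M = m₁·m₂ = 120
Let M₁ = M/m₁ = 15, M₂ = M/m₂ = 8
Find y₁ ≡ M₁⁻¹ (mod m₁): 15⁻¹ ≡ 7 (mod 8)
Find y₂ ≡ M₂⁻¹ (mod m₂): 8⁻¹ ≡ 2 (mod 15)
x = a₁·M₁·y₁ + a₂·M₂·y₂ = 4·15·7 + 6·8·2 = 516
Reduce mod 120: x ≡ 36
Check: 36 mod 8 = 4 ✓, 36 mod 15 = 6 ✓

x ≡ 36 (mod 120)


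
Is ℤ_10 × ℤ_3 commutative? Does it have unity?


Direct product ring; commutative with unity (1,1); but (1,0)·(0,1) = (0,0) gives zero divisors, so not an integral domain
Commutative: Yes
Integral domain: No
Has unity: Yes

ℤ_10 × ℤ_3: Commutative=Yes, Unity=Yes


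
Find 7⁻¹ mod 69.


Use the extended Euclidean algorithm to write 1 = 7·s + 69·t; then s mod 69 is the inverse.
Euclidean algorithm:
  7 = 0·69 + 7
  69 = 9·7 + 6
  7 = 1·6 + 1
  6 = 6·1 + 0
gcd(7,69) = 1
Back-substitution gives: 7·(10) + 69·(-1) = 1
So 7⁻¹ ≡ 10 ≡ 10 (mod 69)
Check: 7 × 10 = 70 ≡ 1 (mod 69) ✓

7⁻¹ ≡ 10 (mod 69)


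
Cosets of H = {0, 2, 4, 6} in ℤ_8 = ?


H = {0, 2, 4, 6}, |H| = 4
Number of cosets = |G|/|H| = 8/4 = 2
0 + H = {0, 2, 4, 6}
1 + H = {1, 3, 5, 7}

Cosets: 0+H={0,2,4,6}; 1+H={1,3,5,7}


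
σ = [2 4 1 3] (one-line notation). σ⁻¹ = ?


To find σ⁻¹, swap domain and range:
σ(1) = 2 → σ⁻¹(2) = 1
σ(2) = 4 → σ⁻¹(4) = 2
σ(3) = 1 → σ⁻¹(1) = 3
σ(4) = 3 → σ⁻¹(3) = 4

σ⁻¹ = [3 1 4 2]


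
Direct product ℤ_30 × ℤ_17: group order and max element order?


|ℤ_30 × ℤ_17| = 30 × 17 = 510
Max element order = lcm(30,17) = 510
Cyclic? Yes (gcd=1)

|ℤ_30×ℤ_17| = 510, max element order = 510


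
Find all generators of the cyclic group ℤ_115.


g generates ℤ_n iff gcd(g,n) = 1
Prime factors of 115: 5, 23
Generators are g ∈ {1,...,114} not divisible by any of these primes.
Generators: {1, 2, 3, 4, 6, 7, 8, 9, 11, 12, 13, 14, 16, 17, 18, 19, 21, 22, 24, 26, 27, 28, 29, 31, 32, 33, 34, 36, 37, 38, 39, 41, 42, 43, 44, 47, 48, 49, 51, 52, 53, 54, 56, 57, 58, 59, 61, 62, 63, 64, 66, 67, 68, 71, 72, 73, 74, 76, 77, 78, 79, 81, 82, 83, 84, 86, 87, 88, 89, 91, 93, 94, 96, 97, 98, 99, 101, 102, 103, 104, 106, 107, 108, 109, 111, 112, 113, 114}
Number of generators = φ(115) = 88

Generators of ℤ_115 = {1, 2, 3, 4, 6, 7, 8, 9, 11, 12, 13, 14, 16, 17, 18, 19, 21, 22, 24, 26, 27, 28, 29, 31, 32, 33, 34, 36, 37, 38, 39, 41, 42, 43, 44, 47, 48, 49, 51, 52, 53, 54, 56, 57, 58, 59, 61, 62, 63, 64, 66, 67, 68, 71, 72, 73, 74, 76, 77, 78, 79, 81, 82, 83, 84, 86, 87, 88, 89, 91, 93, 94, 96, 97, 98, 99, 101, 102, 103, 104, 106, 107, 108, 109, 111, 112, 113, 114}


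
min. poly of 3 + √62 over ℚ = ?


Let α = 3 + √62. Then α - 3 = √62, so (α - 3)² = 62, giving α² - 6α - 53 = 0. Degree 2 and α ∉ ℚ, so this is the minimal polynomial.

Minimal polynomial: x² - 6x - 53


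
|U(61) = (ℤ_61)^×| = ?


U(n) is the group of units mod n; |U(n)| = φ(n)
|U(61)| = φ(61) = 60

|U(61) = (ℤ_61)^×| = 60


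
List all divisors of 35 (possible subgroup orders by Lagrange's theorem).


Lagrange's theorem: |H| divides |G|
|G| = 35
Divisors of 35: 1, 5, 7, 35

Possible subgroup orders: {1, 5, 7, 35}


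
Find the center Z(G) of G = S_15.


Z(G) = {g ∈ G | gx = xg for all x ∈ G}
S_n is non-abelian for n ≥ 3; Z(S_15) is trivial

Z(S_15) = {e}


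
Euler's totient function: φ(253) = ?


Factor n: 253 = 11 × 23
φ(n) = n · ∏(1 - 1/p) over distinct primes p | n
φ(253) = 253 · (1 - 1/11) · (1 - 1/23) = 220

φ(253) = 220


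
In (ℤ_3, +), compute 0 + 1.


Operation: addition mod 3
0 + 1 = (a + b) mod 3 with a = 0, b = 1

0 + 1 = 1


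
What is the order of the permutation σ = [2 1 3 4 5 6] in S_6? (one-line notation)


Cycle decomposition: (1 2)
Cycle lengths: 2
Order = lcm(2) = 2

ord(σ) = 2


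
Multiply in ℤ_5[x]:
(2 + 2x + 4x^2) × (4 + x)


Expand and collect like terms; reduce coefficients mod 5:
x^0: 2·4 = 8 ≡ 3 (mod 5)
x^1: 2·1 + 2·4 = 10 ≡ 0 (mod 5)
x^2: 2·1 + 4·4 = 18 ≡ 3 (mod 5)
x^3: 4·1 = 4 ≡ 4 (mod 5)
Result: 3 + 3x^2 + 4x^3

f · g = 3 + 3x^2 + 4x^3


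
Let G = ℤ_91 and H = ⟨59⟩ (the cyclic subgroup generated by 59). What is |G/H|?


|⟨59⟩| = n / gcd(59, 91) = 91 / 1 = 91
H is normal (ℤ_91 is abelian).
|G/H| = |G| / |H| = 91 / 91 = 1

|G/H| = 1


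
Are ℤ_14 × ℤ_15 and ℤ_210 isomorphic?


Comparing ℤ_14 × ℤ_15 and ℤ_210:
gcd(14,15) = 1, so ℤ_14 × ℤ_15 ≅ ℤ_210 (CRT)

Yes, ℤ_14 × ℤ_15 ≅ ℤ_210


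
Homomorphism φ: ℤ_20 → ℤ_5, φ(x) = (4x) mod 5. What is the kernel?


Kernel = preimage of identity
ker(φ) = {x ∈ ℤ_20 : 4x ≡ 0 (mod 5)}. Since 5 | 20, φ is well-defined. The kernel is the cyclic subgroup ⟨5⟩ of ℤ_20 (order 4), i.e. {0, 5, 10, 15}

ker(φ) = {0, 5, 10, 15}


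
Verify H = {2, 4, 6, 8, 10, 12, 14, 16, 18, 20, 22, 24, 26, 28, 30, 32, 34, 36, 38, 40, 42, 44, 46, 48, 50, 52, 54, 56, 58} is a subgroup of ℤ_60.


Subgroup test for H = {2, 4, 6, 8, 10, 12, 14, 16, 18, 20, 22, 24, 26, 28, 30, 32, 34, 36, 38, 40, 42, 44, 46, 48, 50, 52, 54, 56, 58} in (ℤ_60, +):
(1) 0 ∈ H? No
(2) Closure: for all a,b ∈ H, (a+b) mod 60 ∈ H? No  [counterexample: 2 + 58 = 0 ∉ H]
(3) Inverses: for all a ∈ H, -a mod 60 ∈ H? Yes

No, H is not a subgroup of ℤ_60


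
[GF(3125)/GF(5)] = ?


GF(3125) = GF(5^5), so the extension degree is 5

[GF(3125)/GF(5)] = 5


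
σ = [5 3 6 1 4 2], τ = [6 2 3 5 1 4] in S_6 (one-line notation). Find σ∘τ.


σ∘τ: apply τ first, then σ
1 →τ 6 →σ 2
2 →τ 2 →σ 3
3 →τ 3 →σ 6
4 →τ 5 →σ 4
5 →τ 1 →σ 5
6 →τ 4 →σ 1

σ∘τ = [2 3 6 4 5 1]


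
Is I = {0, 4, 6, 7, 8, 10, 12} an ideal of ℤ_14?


Check ideal conditions for I = {0, 4, 6, 7, 8, 10, 12} in ℤ_14:
(1) I is an additive subgroup? No
(2) For r ∈ ℤ_14 and a ∈ I: r·a ∈ I? No  [counterexample: r=2, a=8, r·a mod 14 = 2 ∉ I]

No, I is not an ideal of ℤ_14


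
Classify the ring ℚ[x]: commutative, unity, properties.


Polynomial ring over ℚ (an integral domain) is a commutative integral domain with unity 1
Commutative: Yes
Integral domain: Yes
Has unity: Yes

ℚ[x]: Commutative=Yes, Unity=Yes


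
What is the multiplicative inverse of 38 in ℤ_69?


Use the extended Euclidean algorithm to write 1 = 38·s + 69·t; then s mod 69 is the inverse.
Euclidean algorithm:
  38 = 0·69 + 38
  69 = 1·38 + 31
  38 = 1·31 + 7
  31 = 4·7 + 3
  7 = 2·3 + 1
  3 = 3·1 + 0
gcd(38,69) = 1
Back-substitution gives: 38·(20) + 69·(-11) = 1
So 38⁻¹ ≡ 20 ≡ 20 (mod 69)
Check: 38 × 20 = 760 ≡ 1 (mod 69) ✓

38⁻¹ ≡ 20 (mod 69)


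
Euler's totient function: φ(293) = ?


Factor n: 293 = 293
φ(n) = n · ∏(1 - 1/p) over distinct primes p | n
φ(293) = 293 · (1 - 1/293) = 292

φ(293) = 292


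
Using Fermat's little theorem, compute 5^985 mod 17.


Fermat's little theorem: if p is prime and gcd(a,p)=1, then a^(p-1) ≡ 1 (mod p)
p = 17 is prime, gcd(5,17) = 1
Reduce exponent: 985 mod 16 = 9
So 5^985 ≡ 5^9 (mod 17)
5^9 mod 17 = 12

5^985 ≡ 12 (mod 17)


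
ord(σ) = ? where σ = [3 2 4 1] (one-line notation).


Cycle decomposition: (1 3 4)
Cycle lengths: 3
Order = lcm(3) = 3

ord(σ) = 3


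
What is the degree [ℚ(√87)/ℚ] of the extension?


√87 has minimal polynomial x² - 87 (irreducible over ℚ since 87 is squarefree)

[ℚ(√87)/ℚ] = 2


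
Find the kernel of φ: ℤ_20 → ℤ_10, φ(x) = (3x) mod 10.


Kernel = preimage of identity
ker(φ) = {x ∈ ℤ_20 : 3x ≡ 0 (mod 10)}. Since 10 | 20, φ is well-defined. The kernel is the cyclic subgroup ⟨10⟩ of ℤ_20 (order 2), i.e. {0, 10}

ker(φ) = {0, 10}


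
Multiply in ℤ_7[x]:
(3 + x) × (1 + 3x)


Expand and collect like terms; reduce coefficients mod 7:
x^0: 3·1 = 3 ≡ 3 (mod 7)
x^1: 3·3 + 1·1 = 10 ≡ 3 (mod 7)
x^2: 1·3 = 3 ≡ 3 (mod 7)
Result: 3 + 3x + 3x^2

f · g = 3 + 3x + 3x^2


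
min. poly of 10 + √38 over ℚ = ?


Let α = 10 + √38. Then α - 10 = √38, so (α - 10)² = 38, giving α² - 20α + 62 = 0. Degree 2 and α ∉ ℚ, so this is the minimal polynomial.

Minimal polynomial: x² - 20x + 62


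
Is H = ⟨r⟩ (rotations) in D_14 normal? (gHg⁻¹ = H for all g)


H = ⟨r⟩ (rotations) in D_14
The rotation subgroup ⟨r⟩ has index 2 in D_14, so it is normal

Yes, normal subgroup


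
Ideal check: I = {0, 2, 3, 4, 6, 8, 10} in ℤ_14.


Check ideal conditions for I = {0, 2, 3, 4, 6, 8, 10} in ℤ_14:
(1) I is an additive subgroup? No
(2) For r ∈ ℤ_14 and a ∈ I: r·a ∈ I? No  [counterexample: r=2, a=6, r·a mod 14 = 12 ∉ I]

No, I is not an ideal of ℤ_14


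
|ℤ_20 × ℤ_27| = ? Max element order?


|ℤ_20 × ℤ_27| = 20 × 27 = 540
Max element order = lcm(20,27) = 540
Cyclic? Yes (gcd=1)

|ℤ_20×ℤ_27| = 540, max element order = 540


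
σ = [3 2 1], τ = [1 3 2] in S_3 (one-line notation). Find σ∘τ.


σ∘τ: apply τ first, then σ
1 →τ 1 →σ 3
2 →τ 3 →σ 1
3 →τ 2 →σ 2

σ∘τ = [3 1 2]


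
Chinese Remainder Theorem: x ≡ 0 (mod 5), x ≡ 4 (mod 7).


m₁ = 5, m₂ = 7, gcd = 1, so CRT applies. M = m₁·m₂ = 35
Let M₁ = M/m₁ = 7, M₂ = M/m₂ = 5
Find y₁ ≡ M₁⁻¹ (mod m₁): 7⁻¹ ≡ 3 (mod 5)
Find y₂ ≡ M₂⁻¹ (mod m₂): 5⁻¹ ≡ 3 (mod 7)
x = a₁·M₁·y₁ + a₂·M₂·y₂ = 0·7·3 + 4·5·3 = 60
Reduce mod 35: x ≡ 25
Check: 25 mod 5 = 0 ✓, 25 mod 7 = 4 ✓

x ≡ 25 (mod 35)


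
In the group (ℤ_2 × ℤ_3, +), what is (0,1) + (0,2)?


Operation: componentwise addition mod (2, 3)
(0,1) + (0,2) = ((a₁+b₁) mod 2, (a₂+b₂) mod 3) with a = (0,1), b = (0,2)

(0,1) + (0,2) = (0,0)


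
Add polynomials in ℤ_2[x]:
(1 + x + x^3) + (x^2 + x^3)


Add coefficients mod 2:
x^0: 1 + 0 = 1 (mod 2)
x^1: 1 + 0 = 1 (mod 2)
x^2: 0 + 1 = 1 (mod 2)
x^3: 1 + 1 = 0 (mod 2)
Result: 1 + x + x^2

f + g = 1 + x + x^2


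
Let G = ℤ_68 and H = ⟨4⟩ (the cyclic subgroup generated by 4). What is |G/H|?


|⟨4⟩| = n / gcd(4, 68) = 68 / 4 = 17
H is normal (ℤ_68 is abelian).
|G/H| = |G| / |H| = 68 / 17 = 4

|G/H| = 4


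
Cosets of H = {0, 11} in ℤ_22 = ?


H = {0, 11}, |H| = 2
Number of cosets = |G|/|H| = 22/2 = 11
0 + H = {0, 11}
1 + H = {1, 12}
2 + H = {2, 13}
3 + H = {3, 14}
4 + H = {4, 15}
5 + H = {5, 16}
6 + H = {6, 17}
7 + H = {7, 18}
8 + H = {8, 19}
9 + H = {9, 20}
10 + H = {10, 21}

Cosets: 0+H={0,11}; 1+H={1,12}; 2+H={2,13}; 3+H={3,14}; 4+H={4,15}; 5+H={5,16}; 6+H={6,17}; 7+H={7,18}; 8+H={8,19}; 9+H={9,20}; 10+H={10,21}


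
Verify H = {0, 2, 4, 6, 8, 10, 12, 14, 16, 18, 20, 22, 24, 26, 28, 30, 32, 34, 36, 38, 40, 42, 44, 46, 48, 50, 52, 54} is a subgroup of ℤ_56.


Subgroup test for H = {0, 2, 4, 6, 8, 10, 12, 14, 16, 18, 20, 22, 24, 26, 28, 30, 32, 34, 36, 38, 40, 42, 44, 46, 48, 50, 52, 54} in (ℤ_56, +):
(1) 0 ∈ H? Yes
(2) Closure: for all a,b ∈ H, (a+b) mod 56 ∈ H? Yes
(3) Inverses: for all a ∈ H, -a mod 56 ∈ H? Yes

Yes, H is a subgroup of ℤ_56


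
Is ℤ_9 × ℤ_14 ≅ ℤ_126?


Comparing ℤ_9 × ℤ_14 and ℤ_126:
gcd(9,14) = 1, so ℤ_9 × ℤ_14 ≅ ℤ_126 (CRT)

Yes, ℤ_9 × ℤ_14 ≅ ℤ_126


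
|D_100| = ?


|D_n| = 2n (n rotations and n reflections)
|D_100| = 2×100 = 200

|D_100| = 200


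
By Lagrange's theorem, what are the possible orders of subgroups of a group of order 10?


Lagrange's theorem: |H| divides |G|
|G| = 10
Divisors of 10: 1, 2, 5, 10

Possible subgroup orders: {1, 2, 5, 10}


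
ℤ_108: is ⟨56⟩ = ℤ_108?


g generates ℤ_n iff gcd(g, n) = 1
gcd(56, 108) = 4
Since gcd = 4 ≠ 1, ⟨56⟩ has order 27 < 108, so 56 is not a generator.

No, 56 does not generate ℤ_108


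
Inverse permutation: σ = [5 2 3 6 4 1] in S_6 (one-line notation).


To find σ⁻¹, swap domain and range:
σ(1) = 5 → σ⁻¹(5) = 1
σ(2) = 2 → σ⁻¹(2) = 2
σ(3) = 3 → σ⁻¹(3) = 3
σ(4) = 6 → σ⁻¹(6) = 4
σ(5) = 4 → σ⁻¹(4) = 5
σ(6) = 1 → σ⁻¹(1) = 6

σ⁻¹ = [6 2 3 5 1 4]


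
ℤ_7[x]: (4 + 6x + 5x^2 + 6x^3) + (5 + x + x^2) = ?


Add coefficients mod 7:
x^0: 4 + 5 = 2 (mod 7)
x^1: 6 + 1 = 0 (mod 7)
x^2: 5 + 1 = 6 (mod 7)
x^3: 6 + 0 = 6 (mod 7)
Result: 2 + 6x^2 + 6x^3

f + g = 2 + 6x^2 + 6x^3


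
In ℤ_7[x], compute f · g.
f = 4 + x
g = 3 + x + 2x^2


Expand and collect like terms; reduce coefficients mod 7:
x^0: 4·3 = 12 ≡ 5 (mod 7)
x^1: 4·1 + 1·3 = 7 ≡ 0 (mod 7)
x^2: 4·2 + 1·1 = 9 ≡ 2 (mod 7)
x^3: 1·2 = 2 ≡ 2 (mod 7)
Result: 5 + 2x^2 + 2x^3

f · g = 5 + 2x^2 + 2x^3


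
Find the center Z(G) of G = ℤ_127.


Z(G) = {g ∈ G | gx = xg for all x ∈ G}
ℤ_127 is abelian, so Z(G) = G

Z(ℤ_127) = ℤ_127


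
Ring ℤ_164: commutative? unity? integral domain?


ℤ_164 is a commutative ring with unity 1; 164 = 2×82 is composite, so 2·82 ≡ 0 gives zero divisors (not an integral domain)
Commutative: Yes
Integral domain: No
Has unity: Yes

ℤ_164: Commutative=Yes, Unity=Yes


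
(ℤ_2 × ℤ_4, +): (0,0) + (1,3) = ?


Operation: componentwise addition mod (2, 4)
(0,0) + (1,3) = ((a₁+b₁) mod 2, (a₂+b₂) mod 4) with a = (0,0), b = (1,3)

(0,0) + (1,3) = (1,3)


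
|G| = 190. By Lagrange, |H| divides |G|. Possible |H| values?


Lagrange's theorem: |H| divides |G|
|G| = 190
Divisors of 190: 1, 2, 5, 10, 19, 38, 95, 190

Possible subgroup orders: {1, 2, 5, 10, 19, 38, 95, 190}


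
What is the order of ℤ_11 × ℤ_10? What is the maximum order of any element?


|ℤ_11 × ℤ_10| = 11 × 10 = 110
Max element order = lcm(11,10) = 110
Cyclic? Yes (gcd=1)

|ℤ_11×ℤ_10| = 110, max element order = 110


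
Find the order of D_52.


|D_n| = 2n (n rotations and n reflections)
|D_52| = 2×52 = 104

|D_52| = 104


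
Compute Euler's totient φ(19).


φ(n) = count of k ∈ {1,...,n} with gcd(k,n)=1
Coprimes to 19: {1, 2, 3, 4, 5, 6, 7, 8, 9, 10, 11, 12, 13, 14, 15, 16, 17, 18}
Count: 18

φ(19) = 18


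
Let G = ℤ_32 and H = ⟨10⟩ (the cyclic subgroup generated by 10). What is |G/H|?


|⟨10⟩| = n / gcd(10, 32) = 32 / 2 = 16
H is normal (ℤ_32 is abelian).
|G/H| = |G| / |H| = 32 / 16 = 2

|G/H| = 2


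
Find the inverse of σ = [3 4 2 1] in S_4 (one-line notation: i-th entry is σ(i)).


To find σ⁻¹, swap domain and range:
σ(1) = 3 → σ⁻¹(3) = 1
σ(2) = 4 → σ⁻¹(4) = 2
σ(3) = 2 → σ⁻¹(2) = 3
σ(4) = 1 → σ⁻¹(1) = 4

σ⁻¹ = [4 3 1 2]


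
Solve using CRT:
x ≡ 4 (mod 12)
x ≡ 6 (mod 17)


m₁ = 12, m₂ = 17, gcd = 1, so CRT applies. M = m₁·m₂ = 204
Let M₁ = M/m₁ = 17, M₂ = M/m₂ = 12
Find y₁ ≡ M₁⁻¹ (mod m₁): 17⁻¹ ≡ 5 (mod 12)
Find y₂ ≡ M₂⁻¹ (mod m₂): 12⁻¹ ≡ 10 (mod 17)
x = a₁·M₁·y₁ + a₂·M₂·y₂ = 4·17·5 + 6·12·10 = 1060
Reduce mod 204: x ≡ 40
Check: 40 mod 12 = 4 ✓, 40 mod 17 = 6 ✓

x ≡ 40 (mod 204)


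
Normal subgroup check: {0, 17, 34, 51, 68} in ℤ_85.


H = {0, 17, 34, 51, 68} in ℤ_85
ℤ_85 is abelian; every subgroup of an abelian group is normal

Yes, normal subgroup


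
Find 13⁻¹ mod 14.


Use the extended Euclidean algorithm to write 1 = 13·s + 14·t; then s mod 14 is the inverse.
Euclidean algorithm:
  13 = 0·14 + 13
  14 = 1·13 + 1
  13 = 13·1 + 0
gcd(13,14) = 1
Back-substitution gives: 13·(-1) + 14·(1) = 1
So 13⁻¹ ≡ -1 ≡ 13 (mod 14)
Check: 13 × 13 = 169 ≡ 1 (mod 14) ✓

13⁻¹ ≡ 13 (mod 14)


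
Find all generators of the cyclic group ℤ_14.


g generates ℤ_n iff gcd(g,n) = 1
Checking each g ∈ {1,...,13}:
gcd(1,14) = 1
gcd(2,14) = 2
gcd(3,14) = 1
gcd(4,14) = 2
gcd(5,14) = 1
gcd(6,14) = 2
gcd(7,14) = 7
gcd(8,14) = 2
gcd(9,14) = 1
gcd(10,14) = 2
gcd(11,14) = 1
gcd(12,14) = 2
gcd(13,14) = 1
Generators: {1, 3, 5, 9, 11, 13}
Number of generators = φ(14) = 6

Generators of ℤ_14 = {1, 3, 5, 9, 11, 13}


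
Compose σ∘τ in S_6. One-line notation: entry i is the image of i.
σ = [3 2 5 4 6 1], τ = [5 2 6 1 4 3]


σ∘τ: apply τ first, then σ
1 →τ 5 →σ 6
2 →τ 2 →σ 2
3 →τ 6 →σ 1
4 →τ 1 →σ 3
5 →τ 4 →σ 4
6 →τ 3 →σ 5

σ∘τ = [6 2 1 3 4 5]


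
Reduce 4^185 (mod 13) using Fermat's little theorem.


Fermat's little theorem: if p is prime and gcd(a,p)=1, then a^(p-1) ≡ 1 (mod p)
p = 13 is prime, gcd(4,13) = 1
Reduce exponent: 185 mod 12 = 5
So 4^185 ≡ 4^5 (mod 13)
4^5 mod 13 = 10

4^185 ≡ 10 (mod 13)


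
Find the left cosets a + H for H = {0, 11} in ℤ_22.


H = {0, 11}, |H| = 2
Number of cosets = |G|/|H| = 22/2 = 11
0 + H = {0, 11}
1 + H = {1, 12}
2 + H = {2, 13}
3 + H = {3, 14}
4 + H = {4, 15}
5 + H = {5, 16}
6 + H = {6, 17}
7 + H = {7, 18}
8 + H = {8, 19}
9 + H = {9, 20}
10 + H = {10, 21}

Cosets: 0+H={0,11}; 1+H={1,12}; 2+H={2,13}; 3+H={3,14}; 4+H={4,15}; 5+H={5,16}; 6+H={6,17}; 7+H={7,18}; 8+H={8,19}; 9+H={9,20}; 10+H={10,21}


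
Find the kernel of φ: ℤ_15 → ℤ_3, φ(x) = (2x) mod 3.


Kernel = preimage of identity
ker(φ) = {x ∈ ℤ_15 : 2x ≡ 0 (mod 3)}. Since 3 | 15, φ is well-defined. The kernel is the cyclic subgroup ⟨3⟩ of ℤ_15 (order 5), i.e. {0, 3, 6, 9, 12}

ker(φ) = {0, 3, 6, 9, 12}


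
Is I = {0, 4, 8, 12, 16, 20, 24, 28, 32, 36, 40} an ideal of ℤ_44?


Check ideal conditions for I = {0, 4, 8, 12, 16, 20, 24, 28, 32, 36, 40} in ℤ_44:
(1) I is an additive subgroup? Yes
(2) For r ∈ ℤ_44 and a ∈ I: r·a ∈ I? Yes

Yes, I is an ideal of ℤ_44


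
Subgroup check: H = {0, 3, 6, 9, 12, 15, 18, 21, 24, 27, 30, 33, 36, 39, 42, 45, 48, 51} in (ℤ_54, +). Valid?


Subgroup test for H = {0, 3, 6, 9, 12, 15, 18, 21, 24, 27, 30, 33, 36, 39, 42, 45, 48, 51} in (ℤ_54, +):
(1) 0 ∈ H? Yes
(2) Closure: for all a,b ∈ H, (a+b) mod 54 ∈ H? Yes
(3) Inverses: for all a ∈ H, -a mod 54 ∈ H? Yes

Yes, H is a subgroup of ℤ_54


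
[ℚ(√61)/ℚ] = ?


√61 has minimal polynomial x² - 61 (irreducible over ℚ since 61 is squarefree)

[ℚ(√61)/ℚ] = 2


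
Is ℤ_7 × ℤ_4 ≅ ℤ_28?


Comparing ℤ_7 × ℤ_4 and ℤ_28:
gcd(7,4) = 1, so ℤ_7 × ℤ_4 ≅ ℤ_28 (CRT)

Yes, ℤ_7 × ℤ_4 ≅ ℤ_28


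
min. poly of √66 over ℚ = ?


√66 satisfies x² - 66 = 0, irreducible over ℚ since 66 is squarefree

Minimal polynomial: x² - 66


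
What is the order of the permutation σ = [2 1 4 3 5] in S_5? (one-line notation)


Cycle decomposition: (1 2) (3 4)
Cycle lengths: 2, 2
Order = lcm(2, 2) = 2

ord(σ) = 2


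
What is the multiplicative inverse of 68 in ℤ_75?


Use the extended Euclidean algorithm to write 1 = 68·s + 75·t; then s mod 75 is the inverse.
Euclidean algorithm:
  68 = 0·75 + 68
  75 = 1·68 + 7
  68 = 9·7 + 5
  7 = 1·5 + 2
  5 = 2·2 + 1
  2 = 2·1 + 0
gcd(68,75) = 1
Back-substitution gives: 68·(32) + 75·(-29) = 1
So 68⁻¹ ≡ 32 ≡ 32 (mod 75)
Check: 68 × 32 = 2176 ≡ 1 (mod 75) ✓

68⁻¹ ≡ 32 (mod 75)


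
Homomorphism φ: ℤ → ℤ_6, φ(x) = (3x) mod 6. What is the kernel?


Kernel = preimage of identity
ker(φ) = {x ∈ ℤ : 3x ≡ 0 (mod 6)}. gcd(3,6) = 3, so 3x ≡ 0 (mod 6) ⟺ x ≡ 0 (mod 6/3 = 2). Hence ker(φ) = 2ℤ

ker(φ) = 2ℤ


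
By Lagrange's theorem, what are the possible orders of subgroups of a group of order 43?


Lagrange's theorem: |H| divides |G|
|G| = 43
Divisors of 43: 1, 43

Possible subgroup orders: {1, 43}


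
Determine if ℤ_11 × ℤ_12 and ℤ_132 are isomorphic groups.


Comparing ℤ_11 × ℤ_12 and ℤ_132:
gcd(11,12) = 1, so ℤ_11 × ℤ_12 ≅ ℤ_132 (CRT)

Yes, ℤ_11 × ℤ_12 ≅ ℤ_132


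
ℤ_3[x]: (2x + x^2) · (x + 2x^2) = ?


Expand and collect like terms; reduce coefficients mod 3:
x^0: 0·0 = 0 ≡ 0 (mod 3)
x^1: 0·1 + 2·0 = 0 ≡ 0 (mod 3)
x^2: 0·2 + 2·1 + 1·0 = 2 ≡ 2 (mod 3)
x^3: 2·2 + 1·1 = 5 ≡ 2 (mod 3)
x^4: 1·2 = 2 ≡ 2 (mod 3)
Result: 2x^2 + 2x^3 + 2x^4

f · g = 2x^2 + 2x^3 + 2x^4


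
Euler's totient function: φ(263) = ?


Factor n: 263 = 263
φ(n) = n · ∏(1 - 1/p) over distinct primes p | n
φ(263) = 263 · (1 - 1/263) = 262

φ(263) = 262


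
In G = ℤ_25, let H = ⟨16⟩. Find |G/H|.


|⟨16⟩| = n / gcd(16, 25) = 25 / 1 = 25
H is normal (ℤ_25 is abelian).
|G/H| = |G| / |H| = 25 / 25 = 1

|G/H| = 1


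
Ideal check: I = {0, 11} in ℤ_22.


Check ideal conditions for I = {0, 11} in ℤ_22:
(1) I is an additive subgroup? Yes
(2) For r ∈ ℤ_22 and a ∈ I: r·a ∈ I? Yes

Yes, I is an ideal of ℤ_22


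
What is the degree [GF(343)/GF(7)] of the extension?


GF(343) = GF(7^3), so the extension degree is 3

[GF(343)/GF(7)] = 3


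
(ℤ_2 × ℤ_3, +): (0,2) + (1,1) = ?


Operation: componentwise addition mod (2, 3)
(0,2) + (1,1) = ((a₁+b₁) mod 2, (a₂+b₂) mod 3) with a = (0,2), b = (1,1)

(0,2) + (1,1) = (1,0)


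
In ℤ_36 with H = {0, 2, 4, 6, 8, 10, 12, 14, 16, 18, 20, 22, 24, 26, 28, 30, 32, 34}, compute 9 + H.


9 + H = {9 + h (mod 36) : h ∈ H}
9+0=9, 9+2=11, 9+4=13, 9+6=15, 9+8=17, 9+10=19, 9+12=21, 9+14=23, 9+16=25, 9+18=27, 9+20=29, 9+22=31, 9+24=33, 9+26=35, 9+28=1, 9+30=3, 9+32=5, 9+34=7
9 + H = {1, 3, 5, 7, 9, 11, 13, 15, 17, 19, 21, 23, 25, 27, 29, 31, 33, 35} = 1 + H

9 + H = {1, 3, 5, 7, 9, 11, 13, 15, 17, 19, 21, 23, 25, 27, 29, 31, 33, 35}


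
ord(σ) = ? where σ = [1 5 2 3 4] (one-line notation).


Cycle decomposition: (2 5 4 3)
Cycle lengths: 4
Order = lcm(4) = 4

ord(σ) = 4


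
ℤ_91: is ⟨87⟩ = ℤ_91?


g generates ℤ_n iff gcd(g, n) = 1
gcd(87, 91) = 1
Since gcd = 1, 87 is a generator.

Yes, 87 generates ℤ_91


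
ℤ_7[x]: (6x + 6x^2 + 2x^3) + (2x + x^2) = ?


Add coefficients mod 7:
x^0: 0 + 0 = 0 (mod 7)
x^1: 6 + 2 = 1 (mod 7)
x^2: 6 + 1 = 0 (mod 7)
x^3: 2 + 0 = 2 (mod 7)
Result: x + 2x^3

f + g = x + 2x^3


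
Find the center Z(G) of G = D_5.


Z(G) = {g ∈ G | gx = xg for all x ∈ G}
For odd n, Z(D_n) = {e}: no nontrivial rotation commutes with all reflections

Z(D_5) = {e}


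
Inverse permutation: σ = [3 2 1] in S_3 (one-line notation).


To find σ⁻¹, swap domain and range:
σ(1) = 3 → σ⁻¹(3) = 1
σ(2) = 2 → σ⁻¹(2) = 2
σ(3) = 1 → σ⁻¹(1) = 3

σ⁻¹ = [3 2 1]


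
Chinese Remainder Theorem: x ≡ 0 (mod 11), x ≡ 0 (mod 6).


m₁ = 11, m₂ = 6, gcd = 1, so CRT applies. M = m₁·m₂ = 66
Let M₁ = M/m₁ = 6, M₂ = M/m₂ = 11
Find y₁ ≡ M₁⁻¹ (mod m₁): 6⁻¹ ≡ 2 (mod 11)
Find y₂ ≡ M₂⁻¹ (mod m₂): 11⁻¹ ≡ 5 (mod 6)
x = a₁·M₁·y₁ + a₂·M₂·y₂ = 0·6·2 + 0·11·5 = 0
Reduce mod 66: x ≡ 0
Check: 0 mod 11 = 0 ✓, 0 mod 6 = 0 ✓

x ≡ 0 (mod 66)


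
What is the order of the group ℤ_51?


ℤ_n has n elements.

|ℤ_51| = 51


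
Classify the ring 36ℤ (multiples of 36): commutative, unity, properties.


36ℤ is a commutative ring under +,× but has no multiplicative identity (1 ∉ 36ℤ); it has no zero divisors, but without unity it is not an integral domain
Commutative: Yes
Integral domain: No
Has unity: No

36ℤ (multiples of 36): Commutative=Yes, Unity=No


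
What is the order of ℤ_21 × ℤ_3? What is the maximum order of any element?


|ℤ_21 × ℤ_3| = 21 × 3 = 63
Max element order = lcm(21,3) = 21
Cyclic? No (gcd=3)

|ℤ_21×ℤ_3| = 63, max element order = 21


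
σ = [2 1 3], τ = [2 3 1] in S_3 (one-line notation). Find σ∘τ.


σ∘τ: apply τ first, then σ
1 →τ 2 →σ 1
2 →τ 3 →σ 3
3 →τ 1 →σ 2

σ∘τ = [1 3 2]


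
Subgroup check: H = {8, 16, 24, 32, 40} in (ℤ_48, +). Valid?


Subgroup test for H = {8, 16, 24, 32, 40} in (ℤ_48, +):
(1) 0 ∈ H? No
(2) Closure: for all a,b ∈ H, (a+b) mod 48 ∈ H? No  [counterexample: 8 + 40 = 0 ∉ H]
(3) Inverses: for all a ∈ H, -a mod 48 ∈ H? Yes

No, H is not a subgroup of ℤ_48


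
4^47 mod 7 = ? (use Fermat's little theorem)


Fermat's little theorem: if p is prime and gcd(a,p)=1, then a^(p-1) ≡ 1 (mod p)
p = 7 is prime, gcd(4,7) = 1
Reduce exponent: 47 mod 6 = 5
So 4^47 ≡ 4^5 (mod 7)
4^5 mod 7 = 2

4^47 ≡ 2 (mod 7)


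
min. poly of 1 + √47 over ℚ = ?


Let α = 1 + √47. Then α - 1 = √47, so (α - 1)² = 47, giving α² - 2α - 46 = 0. Degree 2 and α ∉ ℚ, so this is the minimal polynomial.

Minimal polynomial: x² - 2x - 46


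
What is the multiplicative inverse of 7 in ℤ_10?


Use the extended Euclidean algorithm to write 1 = 7·s + 10·t; then s mod 10 is the inverse.
Euclidean algorithm:
  7 = 0·10 + 7
  10 = 1·7 + 3
  7 = 2·3 + 1
  3 = 3·1 + 0
gcd(7,10) = 1
Back-substitution gives: 7·(3) + 10·(-2) = 1
So 7⁻¹ ≡ 3 ≡ 3 (mod 10)
Check: 7 × 3 = 21 ≡ 1 (mod 10) ✓

7⁻¹ ≡ 3 (mod 10)


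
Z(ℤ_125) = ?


Z(G) = {g ∈ G | gx = xg for all x ∈ G}
ℤ_125 is abelian, so Z(G) = G

Z(ℤ_125) = ℤ_125


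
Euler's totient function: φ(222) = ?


Factor n: 222 = 2 × 3 × 37
φ(n) = n · ∏(1 - 1/p) over distinct primes p | n
φ(222) = 222 · (1 - 1/2) · (1 - 1/3) · (1 - 1/37) = 72

φ(222) = 72


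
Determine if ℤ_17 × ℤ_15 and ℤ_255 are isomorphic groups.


Comparing ℤ_17 × ℤ_15 and ℤ_255:
gcd(17,15) = 1, so ℤ_17 × ℤ_15 ≅ ℤ_255 (CRT)

Yes, ℤ_17 × ℤ_15 ≅ ℤ_255


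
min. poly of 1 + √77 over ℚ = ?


Let α = 1 + √77. Then α - 1 = √77, so (α - 1)² = 77, giving α² - 2α - 76 = 0. Degree 2 and α ∉ ℚ, so this is the minimal polynomial.

Minimal polynomial: x² - 2x - 76


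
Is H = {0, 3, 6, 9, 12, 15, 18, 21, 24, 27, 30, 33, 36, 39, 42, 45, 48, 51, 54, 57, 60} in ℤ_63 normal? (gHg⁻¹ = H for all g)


H = {0, 3, 6, 9, 12, 15, 18, 21, 24, 27, 30, 33, 36, 39, 42, 45, 48, 51, 54, 57, 60} in ℤ_63
ℤ_63 is abelian; every subgroup of an abelian group is normal

Yes, normal subgroup


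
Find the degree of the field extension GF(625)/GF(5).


GF(625) = GF(5^4), so the extension degree is 4

[GF(625)/GF(5)] = 4


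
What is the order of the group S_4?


|S_n| = n! (number of permutations of n symbols)
|S_4| = 4! = 24

|S_4| = 24


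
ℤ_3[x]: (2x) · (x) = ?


Expand and collect like terms; reduce coefficients mod 3:
x^0: 0·0 = 0 ≡ 0 (mod 3)
x^1: 0·1 + 2·0 = 0 ≡ 0 (mod 3)
x^2: 2·1 = 2 ≡ 2 (mod 3)
Result: 2x^2

f · g = 2x^2


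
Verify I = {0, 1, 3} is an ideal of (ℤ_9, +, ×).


Check ideal conditions for I = {0, 1, 3} in ℤ_9:
(1) I is an additive subgroup? No
(2) For r ∈ ℤ_9 and a ∈ I: r·a ∈ I? No  [counterexample: r=2, a=1, r·a mod 9 = 2 ∉ I]

No, I is not an ideal of ℤ_9


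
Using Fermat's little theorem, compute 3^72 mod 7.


Fermat's little theorem: if p is prime and gcd(a,p)=1, then a^(p-1) ≡ 1 (mod p)
p = 7 is prime, gcd(3,7) = 1
Reduce exponent: 72 mod 6 = 0
So 3^72 ≡ 3^0 (mod 7)
3^0 = 1

3^72 ≡ 1 (mod 7)


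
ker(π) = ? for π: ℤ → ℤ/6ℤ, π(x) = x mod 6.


Kernel = preimage of identity
ker(π) = multiples of 6 = 6ℤ

ker(π) = 6ℤ


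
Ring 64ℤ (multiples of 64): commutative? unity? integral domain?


64ℤ is a commutative ring under +,× but has no multiplicative identity (1 ∉ 64ℤ); it has no zero divisors, but without unity it is not an integral domain
Commutative: Yes
Integral domain: No
Has unity: No

64ℤ (multiples of 64): Commutative=Yes, Unity=No


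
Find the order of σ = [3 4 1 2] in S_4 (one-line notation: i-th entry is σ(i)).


Cycle decomposition: (1 3) (2 4)
Cycle lengths: 2, 2
Order = lcm(2, 2) = 2

ord(σ) = 2
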